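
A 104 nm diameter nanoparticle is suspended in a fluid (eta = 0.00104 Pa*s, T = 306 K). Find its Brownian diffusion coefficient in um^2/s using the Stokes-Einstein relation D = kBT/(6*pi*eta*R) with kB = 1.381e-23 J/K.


Radius R = 104/2 = 52 nm = 5.2e-08 m
D = kB*T / (6*pi*eta*R)
D = 1.381e-23 * 306 / (6 * pi * 0.00104 * 5.2e-08)
D = 4.1455e-12 m^2/s = 4.146 um^2/s

4.146


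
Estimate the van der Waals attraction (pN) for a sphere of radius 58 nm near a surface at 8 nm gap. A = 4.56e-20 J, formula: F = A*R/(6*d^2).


Convert to SI: R = 58 nm = 5.8e-08 m, d = 8 nm = 8e-09 m
F = A * R / (6 * d^2)
F = 4.56e-20 * 5.8e-08 / (6 * (8e-09)^2)
F = 6.8875e-12 N = 6.887 pN

6.887


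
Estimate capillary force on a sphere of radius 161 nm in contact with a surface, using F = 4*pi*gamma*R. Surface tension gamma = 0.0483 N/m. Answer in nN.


Convert radius: R = 161 nm = 1.61e-07 m
F = 4 * pi * gamma * R
F = 4 * pi * 0.0483 * 1.61e-07
F = 9.77199e-08 N = 97.7199 nN

97.7199


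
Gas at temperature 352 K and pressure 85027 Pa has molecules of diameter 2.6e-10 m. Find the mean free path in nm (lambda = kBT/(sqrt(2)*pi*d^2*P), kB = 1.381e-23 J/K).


Mean free path: lambda = kB*T / (sqrt(2) * pi * d^2 * P)
lambda = 1.381e-23 * 352 / (sqrt(2) * pi * (2.6e-10)^2 * 85027)
lambda = 1.90357e-07 m
lambda = 190.36 nm

190.36


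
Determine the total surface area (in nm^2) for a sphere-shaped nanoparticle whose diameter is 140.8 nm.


Radius r = 140.8/2 = 70.4 nm
Surface area SA = 4 * pi * r^2
SA = 4 * pi * (70.4)^2
SA = 62280.94 nm^2

62280.94


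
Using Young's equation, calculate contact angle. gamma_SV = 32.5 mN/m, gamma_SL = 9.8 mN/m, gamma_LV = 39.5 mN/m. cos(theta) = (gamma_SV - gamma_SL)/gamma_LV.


cos(theta) = (gamma_SV - gamma_SL) / gamma_LV
cos(theta) = (32.5 - 9.8) / 39.5
cos(theta) = 0.574684
theta = arccos(0.574684) = 54.92 degrees

54.92


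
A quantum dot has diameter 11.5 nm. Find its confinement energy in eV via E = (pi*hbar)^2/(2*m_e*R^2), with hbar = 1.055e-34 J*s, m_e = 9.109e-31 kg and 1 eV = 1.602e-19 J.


Radius R = 11.5/2 = 5.75 nm = 5.75e-09 m
E = (pi * 1.055e-34)^2 / (2 * 9.109e-31 * (5.75e-09)^2)
E(J) = 1.82376e-21
E = E(J) / 1.602e-19 = 0.0114 eV

0.0114


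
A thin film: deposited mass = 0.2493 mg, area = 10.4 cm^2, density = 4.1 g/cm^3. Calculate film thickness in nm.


Convert: m = 0.2493 mg = 2.4930e-07 kg, A = 10.4 cm^2 = 1.0400e-03 m^2, rho = 4.1 g/cm^3 = 4100 kg/m^3
t = m / (A * rho)
t = 2.4930e-07 / (1.0400e-03 * 4100)
t = 5.8466e-08 m = 58.5 nm

58.5


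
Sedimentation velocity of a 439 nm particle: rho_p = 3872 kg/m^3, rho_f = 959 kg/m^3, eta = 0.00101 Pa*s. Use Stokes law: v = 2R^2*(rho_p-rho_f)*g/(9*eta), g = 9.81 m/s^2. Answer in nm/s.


Radius R = 439/2 nm = 2.195e-07 m
Density difference = 3872 - 959 = 2913 kg/m^3
v = 2 * R^2 * (rho_p - rho_f) * g / (9 * eta)
v = 2 * (2.195e-07)^2 * 2913 * 9.81 / (9 * 0.00101)
v = 3.02932e-07 m/s = 302.9317 nm/s

302.9317


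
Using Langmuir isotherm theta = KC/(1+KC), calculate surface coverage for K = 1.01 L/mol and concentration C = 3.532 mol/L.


Langmuir isotherm: theta = K*C / (1 + K*C)
K*C = 1.01 * 3.532 = 3.56732
theta = 3.56732 / (1 + 3.56732) = 3.56732 / 4.56732
theta = 0.7811

0.7811


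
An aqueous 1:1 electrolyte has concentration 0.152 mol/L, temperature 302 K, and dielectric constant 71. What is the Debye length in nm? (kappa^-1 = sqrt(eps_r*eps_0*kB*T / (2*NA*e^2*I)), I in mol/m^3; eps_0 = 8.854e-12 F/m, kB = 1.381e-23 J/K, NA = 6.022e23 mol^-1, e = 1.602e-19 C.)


Ionic strength I = 0.152 * 1^2 * 1000 = 152 mol/m^3
kappa^-1 = sqrt(71 * 8.854e-12 * 1.381e-23 * 302 / (2 * 6.022e23 * (1.602e-19)^2 * 152))
kappa^-1 = 0.747 nm

0.747


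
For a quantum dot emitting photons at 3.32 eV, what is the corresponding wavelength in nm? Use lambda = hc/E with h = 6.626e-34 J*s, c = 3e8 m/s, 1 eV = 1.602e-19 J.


Convert energy: E = 3.32 eV = 3.32 * 1.602e-19 = 5.31864e-19 J
lambda = h*c / E = 6.626e-34 * 3e8 / 5.31864e-19
lambda = 3.73742e-07 m = 373.7 nm

373.7


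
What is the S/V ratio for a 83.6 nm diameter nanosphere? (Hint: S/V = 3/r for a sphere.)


Radius r = 83.6/2 = 41.8 nm
S/V = 3 / r = 3 / 41.8
S/V = 0.0718 nm^-1

0.0718


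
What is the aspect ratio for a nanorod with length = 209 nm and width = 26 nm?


Aspect ratio AR = length / diameter
AR = 209 / 26
AR = 8.04

8.04


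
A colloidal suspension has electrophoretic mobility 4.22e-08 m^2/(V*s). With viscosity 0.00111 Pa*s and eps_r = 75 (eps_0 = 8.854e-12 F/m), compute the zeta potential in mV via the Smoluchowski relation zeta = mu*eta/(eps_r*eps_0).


Smoluchowski equation: zeta = mu * eta / (eps_r * eps_0)
zeta = 4.22e-08 * 0.00111 / (75 * 8.854e-12)
zeta = 0.07054 V = 70.54 mV

70.54


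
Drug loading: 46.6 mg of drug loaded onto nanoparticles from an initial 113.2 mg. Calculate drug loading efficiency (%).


Drug loading efficiency = (drug loaded / drug initial) * 100
DLE = 46.6 / 113.2 * 100
DLE = 0.4117 * 100
DLE = 41.17%

41.17


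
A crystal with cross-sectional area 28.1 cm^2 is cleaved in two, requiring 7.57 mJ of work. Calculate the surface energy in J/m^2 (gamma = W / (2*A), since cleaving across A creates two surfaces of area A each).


Convert: A = 28.1 cm^2 = 0.00281 m^2, W = 7.57 mJ = 0.00757 J
Cleaving exposes two faces of area A, so total new surface = 2*A and gamma = W / (2*A)
gamma = 0.00757 / (2 * 0.00281)
gamma = 1.347 J/m^2

1.347


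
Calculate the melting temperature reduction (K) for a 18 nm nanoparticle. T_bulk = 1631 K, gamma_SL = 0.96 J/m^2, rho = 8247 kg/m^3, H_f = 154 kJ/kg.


Radius R = 18/2 = 9 nm = 9e-09 m
Convert H_f = 154 kJ/kg = 154000 J/kg
dT = 2 * gamma_SL * T_bulk / (rho * H_f * R)
dT = 2 * 0.96 * 1631 / (8247 * 154000 * 9e-09)
dT = 274.0 K

274.0


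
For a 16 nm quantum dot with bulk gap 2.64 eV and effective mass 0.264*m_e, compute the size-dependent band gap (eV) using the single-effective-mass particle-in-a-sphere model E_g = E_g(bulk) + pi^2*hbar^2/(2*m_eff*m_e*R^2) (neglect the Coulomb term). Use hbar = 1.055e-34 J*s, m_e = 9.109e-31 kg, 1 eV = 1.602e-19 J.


Radius R = 16/2 nm = 8e-09 m
Confinement energy dE = pi^2 * hbar^2 / (2 * m_eff * m_e * R^2)
dE = pi^2 * (1.055e-34)^2 / (2 * 0.264 * 9.109e-31 * (8e-09)^2) J, divided by 1.602e-19 J/eV
dE = 0.0223 eV
Total band gap = E_g(bulk) + dE = 2.64 + 0.0223 = 2.6623 eV

2.6623


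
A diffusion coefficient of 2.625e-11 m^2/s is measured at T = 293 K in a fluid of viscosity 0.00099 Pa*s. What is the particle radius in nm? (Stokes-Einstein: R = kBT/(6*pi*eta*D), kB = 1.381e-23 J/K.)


Stokes-Einstein: R = kB*T / (6*pi*eta*D)
R = 1.381e-23 * 293 / (6 * pi * 0.00099 * 2.625e-11)
R = 8.2603e-09 m = 8.26 nm

8.26


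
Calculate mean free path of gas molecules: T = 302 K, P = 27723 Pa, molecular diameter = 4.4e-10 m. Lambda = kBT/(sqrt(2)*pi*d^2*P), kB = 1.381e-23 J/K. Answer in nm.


Mean free path: lambda = kB*T / (sqrt(2) * pi * d^2 * P)
lambda = 1.381e-23 * 302 / (sqrt(2) * pi * (4.4e-10)^2 * 27723)
lambda = 1.749e-07 m
lambda = 174.9 nm

174.9


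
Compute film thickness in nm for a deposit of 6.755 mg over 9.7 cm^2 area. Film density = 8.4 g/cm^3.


Convert: m = 6.755 mg = 6.7550e-06 kg, A = 9.7 cm^2 = 9.7000e-04 m^2, rho = 8.4 g/cm^3 = 8400 kg/m^3
t = m / (A * rho)
t = 6.7550e-06 / (9.7000e-04 * 8400)
t = 8.2904e-07 m = 829.0 nm

829.0


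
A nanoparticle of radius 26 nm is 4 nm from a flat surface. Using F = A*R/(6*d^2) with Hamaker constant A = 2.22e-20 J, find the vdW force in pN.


Convert to SI: R = 26 nm = 2.6e-08 m, d = 4 nm = 4e-09 m
F = A * R / (6 * d^2)
F = 2.22e-20 * 2.6e-08 / (6 * (4e-09)^2)
F = 6.0125e-12 N = 6.013 pN

6.013


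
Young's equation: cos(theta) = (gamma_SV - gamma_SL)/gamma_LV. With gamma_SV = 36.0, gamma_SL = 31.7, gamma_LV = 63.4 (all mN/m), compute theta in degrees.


cos(theta) = (gamma_SV - gamma_SL) / gamma_LV
cos(theta) = (36.0 - 31.7) / 63.4
cos(theta) = 0.067823
theta = arccos(0.067823) = 86.11 degrees

86.11


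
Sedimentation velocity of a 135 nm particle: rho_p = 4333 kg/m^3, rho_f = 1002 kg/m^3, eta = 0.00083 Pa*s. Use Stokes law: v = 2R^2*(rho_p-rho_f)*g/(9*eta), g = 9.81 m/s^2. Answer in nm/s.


Radius R = 135/2 nm = 6.75e-08 m
Density difference = 4333 - 1002 = 3331 kg/m^3
v = 2 * R^2 * (rho_p - rho_f) * g / (9 * eta)
v = 2 * (6.75e-08)^2 * 3331 * 9.81 / (9 * 0.00083)
v = 3.98621e-08 m/s = 39.8621 nm/s

39.8621


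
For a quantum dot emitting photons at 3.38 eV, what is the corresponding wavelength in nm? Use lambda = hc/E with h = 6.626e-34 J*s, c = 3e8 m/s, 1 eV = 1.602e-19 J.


Convert energy: E = 3.38 eV = 3.38 * 1.602e-19 = 5.41476e-19 J
lambda = h*c / E = 6.626e-34 * 3e8 / 5.41476e-19
lambda = 3.67108e-07 m = 367.1 nm

367.1


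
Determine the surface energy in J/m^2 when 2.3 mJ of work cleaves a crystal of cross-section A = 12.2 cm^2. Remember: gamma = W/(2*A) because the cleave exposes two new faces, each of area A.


Convert: A = 12.2 cm^2 = 0.00122 m^2, W = 2.3 mJ = 0.0023 J
Cleaving exposes two faces of area A, so total new surface = 2*A and gamma = W / (2*A)
gamma = 0.0023 / (2 * 0.00122)
gamma = 0.943 J/m^2

0.943


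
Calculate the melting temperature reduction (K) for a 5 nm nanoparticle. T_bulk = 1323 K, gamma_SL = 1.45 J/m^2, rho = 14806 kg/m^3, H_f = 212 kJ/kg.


Radius R = 5/2 = 2.5 nm = 2.5e-09 m
Convert H_f = 212 kJ/kg = 212000 J/kg
dT = 2 * gamma_SL * T_bulk / (rho * H_f * R)
dT = 2 * 1.45 * 1323 / (14806 * 212000 * 2.5e-09)
dT = 488.9 K

488.9


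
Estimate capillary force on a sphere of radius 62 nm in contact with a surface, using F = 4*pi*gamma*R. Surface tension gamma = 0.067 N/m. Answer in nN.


Convert radius: R = 62 nm = 6.2e-08 m
F = 4 * pi * gamma * R
F = 4 * pi * 0.067 * 6.2e-08
F = 5.22007e-08 N = 52.2007 nN

52.2007


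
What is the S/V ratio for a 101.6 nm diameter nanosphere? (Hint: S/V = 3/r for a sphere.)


Radius r = 101.6/2 = 50.8 nm
S/V = 3 / r = 3 / 50.8
S/V = 0.0591 nm^-1

0.0591


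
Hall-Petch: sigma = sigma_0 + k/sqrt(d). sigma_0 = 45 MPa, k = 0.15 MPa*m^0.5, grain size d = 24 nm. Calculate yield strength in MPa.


d = 24 nm = 2.4e-08 m
sqrt(d) = 0.0001549193
Hall-Petch contribution = k / sqrt(d) = 0.15 / 0.0001549193 = 968.2 MPa
sigma = sigma_0 + k/sqrt(d) = 45 + 968.2 = 1013.2 MPa

1013.2


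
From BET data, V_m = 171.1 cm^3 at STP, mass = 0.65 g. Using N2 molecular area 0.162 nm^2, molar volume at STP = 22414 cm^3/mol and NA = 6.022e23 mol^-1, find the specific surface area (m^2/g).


Number of moles in monolayer = V_m / 22414 = 171.1 / 22414 = 0.00763362
Number of molecules = moles * NA = 0.00763362 * 6.022e23
SA = molecules * sigma / mass
SA = (171.1 / 22414) * 6.022e23 * 0.162e-18 / 0.65
SA = 1145.7 m^2/g

1145.7


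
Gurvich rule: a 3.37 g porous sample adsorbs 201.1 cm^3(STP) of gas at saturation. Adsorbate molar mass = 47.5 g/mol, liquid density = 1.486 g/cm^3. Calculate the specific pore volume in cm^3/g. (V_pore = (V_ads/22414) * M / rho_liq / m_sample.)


Moles adsorbed n = V_ads / 22414 = 201.1 / 22414 = 8.972071e-03 mol
Liquid volume V_liq = n * M / rho_liq = 8.972071e-03 * 47.5 / 1.486 = 0.28679 cm^3
Specific pore volume V_pore = V_liq / m_sample = 0.28679 / 3.37
V_pore = 0.0851 cm^3/g

0.0851


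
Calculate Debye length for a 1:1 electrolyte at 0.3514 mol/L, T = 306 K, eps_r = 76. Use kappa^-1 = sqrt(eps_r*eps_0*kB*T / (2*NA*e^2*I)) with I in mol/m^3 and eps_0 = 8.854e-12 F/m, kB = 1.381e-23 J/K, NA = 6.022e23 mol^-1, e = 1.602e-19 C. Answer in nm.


Ionic strength I = 0.3514 * 1^2 * 1000 = 351.4 mol/m^3
kappa^-1 = sqrt(76 * 8.854e-12 * 1.381e-23 * 306 / (2 * 6.022e23 * (1.602e-19)^2 * 351.4))
kappa^-1 = 0.512 nm

0.512


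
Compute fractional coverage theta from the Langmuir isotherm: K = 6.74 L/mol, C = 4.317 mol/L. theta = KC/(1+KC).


Langmuir isotherm: theta = K*C / (1 + K*C)
K*C = 6.74 * 4.317 = 29.09658
theta = 29.09658 / (1 + 29.09658) = 29.09658 / 30.09658
theta = 0.9668

0.9668


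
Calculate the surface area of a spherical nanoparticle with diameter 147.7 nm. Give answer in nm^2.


Radius r = 147.7/2 = 73.85 nm
Surface area SA = 4 * pi * r^2
SA = 4 * pi * (73.85)^2
SA = 68534.75 nm^2

68534.75


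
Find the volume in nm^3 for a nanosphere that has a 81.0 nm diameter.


Radius r = 81.0/2 = 40.5 nm
Volume V = (4/3) * pi * r^3
V = (4/3) * pi * (40.5)^3
V = 278261.86 nm^3

278261.86


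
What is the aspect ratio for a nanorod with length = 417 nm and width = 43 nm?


Aspect ratio AR = length / diameter
AR = 417 / 43
AR = 9.7

9.7


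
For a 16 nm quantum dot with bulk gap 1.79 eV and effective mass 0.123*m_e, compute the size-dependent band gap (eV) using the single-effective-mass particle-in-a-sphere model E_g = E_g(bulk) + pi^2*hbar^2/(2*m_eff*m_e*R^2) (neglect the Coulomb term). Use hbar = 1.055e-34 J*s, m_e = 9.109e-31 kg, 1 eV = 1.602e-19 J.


Radius R = 16/2 nm = 8e-09 m
Confinement energy dE = pi^2 * hbar^2 / (2 * m_eff * m_e * R^2)
dE = pi^2 * (1.055e-34)^2 / (2 * 0.123 * 9.109e-31 * (8e-09)^2) J, divided by 1.602e-19 J/eV
dE = 0.0478 eV
Total band gap = E_g(bulk) + dE = 1.79 + 0.0478 = 1.8378 eV

1.8378


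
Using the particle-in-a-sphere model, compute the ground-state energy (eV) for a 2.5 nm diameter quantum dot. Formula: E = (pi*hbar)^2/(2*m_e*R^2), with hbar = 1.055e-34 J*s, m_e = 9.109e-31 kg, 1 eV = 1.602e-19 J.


Radius R = 2.5/2 = 1.25 nm = 1.25e-09 m
E = (pi * 1.055e-34)^2 / (2 * 9.109e-31 * (1.25e-09)^2)
E(J) = 3.85908e-20
E = E(J) / 1.602e-19 = 0.2409 eV

0.2409


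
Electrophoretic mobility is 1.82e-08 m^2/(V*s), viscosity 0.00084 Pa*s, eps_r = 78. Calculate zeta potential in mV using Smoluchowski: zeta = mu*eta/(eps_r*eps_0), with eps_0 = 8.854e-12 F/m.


Smoluchowski equation: zeta = mu * eta / (eps_r * eps_0)
zeta = 1.82e-08 * 0.00084 / (78 * 8.854e-12)
zeta = 0.022137 V = 22.14 mV

22.14


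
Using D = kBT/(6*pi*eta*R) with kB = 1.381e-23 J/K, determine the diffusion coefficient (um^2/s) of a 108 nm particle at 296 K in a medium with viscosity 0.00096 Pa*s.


Radius R = 108/2 = 54 nm = 5.4e-08 m
D = kB*T / (6*pi*eta*R)
D = 1.381e-23 * 296 / (6 * pi * 0.00096 * 5.4e-08)
D = 4.1833e-12 m^2/s = 4.183 um^2/s

4.183


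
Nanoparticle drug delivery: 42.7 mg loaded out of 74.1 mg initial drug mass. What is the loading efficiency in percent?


Drug loading efficiency = (drug loaded / drug initial) * 100
DLE = 42.7 / 74.1 * 100
DLE = 0.5762 * 100
DLE = 57.62%

57.62


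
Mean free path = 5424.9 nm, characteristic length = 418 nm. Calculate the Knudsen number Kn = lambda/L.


Knudsen number Kn = lambda / L
Kn = 5424.9 / 418
Kn = 12.9782

12.9782


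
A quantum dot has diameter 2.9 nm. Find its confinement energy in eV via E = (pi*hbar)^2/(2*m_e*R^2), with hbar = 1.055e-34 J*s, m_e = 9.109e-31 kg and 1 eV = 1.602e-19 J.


Radius R = 2.9/2 = 1.45 nm = 1.45e-09 m
E = (pi * 1.055e-34)^2 / (2 * 9.109e-31 * (1.45e-09)^2)
E(J) = 2.86793e-20
E = E(J) / 1.602e-19 = 0.179 eV

0.179


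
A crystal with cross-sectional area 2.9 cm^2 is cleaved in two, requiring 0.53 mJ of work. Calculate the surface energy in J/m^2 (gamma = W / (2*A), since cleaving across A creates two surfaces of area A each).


Convert: A = 2.9 cm^2 = 0.00029 m^2, W = 0.53 mJ = 0.00053 J
Cleaving exposes two faces of area A, so total new surface = 2*A and gamma = W / (2*A)
gamma = 0.00053 / (2 * 0.00029)
gamma = 0.914 J/m^2

0.914


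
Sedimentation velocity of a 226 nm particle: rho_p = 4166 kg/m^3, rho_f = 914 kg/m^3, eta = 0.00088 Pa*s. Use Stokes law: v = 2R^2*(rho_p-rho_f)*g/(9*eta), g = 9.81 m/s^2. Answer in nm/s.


Radius R = 226/2 nm = 1.13e-07 m
Density difference = 4166 - 914 = 3252 kg/m^3
v = 2 * R^2 * (rho_p - rho_f) * g / (9 * eta)
v = 2 * (1.13e-07)^2 * 3252 * 9.81 / (9 * 0.00088)
v = 1.02868e-07 m/s = 102.8682 nm/s

102.8682


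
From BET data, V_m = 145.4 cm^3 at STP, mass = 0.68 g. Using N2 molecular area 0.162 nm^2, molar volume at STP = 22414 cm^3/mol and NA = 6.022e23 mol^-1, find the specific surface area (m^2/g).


Number of moles in monolayer = V_m / 22414 = 145.4 / 22414 = 0.00648702
Number of molecules = moles * NA = 0.00648702 * 6.022e23
SA = molecules * sigma / mass
SA = (145.4 / 22414) * 6.022e23 * 0.162e-18 / 0.68
SA = 930.7 m^2/g

930.7


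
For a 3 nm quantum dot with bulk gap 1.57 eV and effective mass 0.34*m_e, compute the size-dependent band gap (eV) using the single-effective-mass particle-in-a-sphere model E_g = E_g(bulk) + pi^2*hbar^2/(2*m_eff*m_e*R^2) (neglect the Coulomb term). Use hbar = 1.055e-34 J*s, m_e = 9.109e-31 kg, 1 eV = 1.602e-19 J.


Radius R = 3/2 nm = 1.5e-09 m
Confinement energy dE = pi^2 * hbar^2 / (2 * m_eff * m_e * R^2)
dE = pi^2 * (1.055e-34)^2 / (2 * 0.34 * 9.109e-31 * (1.5e-09)^2) J, divided by 1.602e-19 J/eV
dE = 0.492 eV
Total band gap = E_g(bulk) + dE = 1.57 + 0.492 = 2.062 eV

2.062


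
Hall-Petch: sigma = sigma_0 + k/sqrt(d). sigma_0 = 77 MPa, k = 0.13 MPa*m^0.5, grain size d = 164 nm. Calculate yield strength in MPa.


d = 164 nm = 1.64e-07 m
sqrt(d) = 0.0004049691
Hall-Petch contribution = k / sqrt(d) = 0.13 / 0.0004049691 = 321.0 MPa
sigma = sigma_0 + k/sqrt(d) = 77 + 321.0 = 398.0 MPa

398.0


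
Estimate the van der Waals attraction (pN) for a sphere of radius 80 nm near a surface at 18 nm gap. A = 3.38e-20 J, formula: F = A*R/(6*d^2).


Convert to SI: R = 80 nm = 8e-08 m, d = 18 nm = 1.8e-08 m
F = A * R / (6 * d^2)
F = 3.38e-20 * 8e-08 / (6 * (1.8e-08)^2)
F = 1.39095e-12 N = 1.391 pN

1.391


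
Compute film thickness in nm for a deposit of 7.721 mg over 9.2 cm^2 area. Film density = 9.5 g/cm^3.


Convert: m = 7.721 mg = 7.7210e-06 kg, A = 9.2 cm^2 = 9.2000e-04 m^2, rho = 9.5 g/cm^3 = 9500 kg/m^3
t = m / (A * rho)
t = 7.7210e-06 / (9.2000e-04 * 9500)
t = 8.8341e-07 m = 883.4 nm

883.4


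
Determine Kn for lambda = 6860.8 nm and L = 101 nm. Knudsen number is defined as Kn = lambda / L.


Knudsen number Kn = lambda / L
Kn = 6860.8 / 101
Kn = 67.9287

67.9287


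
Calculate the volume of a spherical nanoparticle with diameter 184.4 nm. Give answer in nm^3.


Radius r = 184.4/2 = 92.2 nm
Volume V = (4/3) * pi * r^3
V = (4/3) * pi * (92.2)^3
V = 3283079.3 nm^3

3283079.3


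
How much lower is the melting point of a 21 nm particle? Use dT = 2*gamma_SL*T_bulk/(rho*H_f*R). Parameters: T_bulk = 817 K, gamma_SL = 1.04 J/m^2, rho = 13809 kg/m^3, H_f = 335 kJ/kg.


Radius R = 21/2 = 10.5 nm = 1.05e-08 m
Convert H_f = 335 kJ/kg = 335000 J/kg
dT = 2 * gamma_SL * T_bulk / (rho * H_f * R)
dT = 2 * 1.04 * 817 / (13809 * 335000 * 1.05e-08)
dT = 35.0 K

35.0


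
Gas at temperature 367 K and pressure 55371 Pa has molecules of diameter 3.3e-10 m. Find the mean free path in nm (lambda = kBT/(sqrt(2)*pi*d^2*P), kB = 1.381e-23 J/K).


Mean free path: lambda = kB*T / (sqrt(2) * pi * d^2 * P)
lambda = 1.381e-23 * 367 / (sqrt(2) * pi * (3.3e-10)^2 * 55371)
lambda = 1.89184e-07 m
lambda = 189.18 nm

189.18


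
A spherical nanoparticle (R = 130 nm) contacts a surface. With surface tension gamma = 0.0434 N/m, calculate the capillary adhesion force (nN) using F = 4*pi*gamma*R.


Convert radius: R = 130 nm = 1.3e-07 m
F = 4 * pi * gamma * R
F = 4 * pi * 0.0434 * 1.3e-07
F = 7.08995e-08 N = 70.8995 nN

70.8995


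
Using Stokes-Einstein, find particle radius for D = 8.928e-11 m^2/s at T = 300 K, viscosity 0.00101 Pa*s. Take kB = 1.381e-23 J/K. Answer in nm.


Stokes-Einstein: R = kB*T / (6*pi*eta*D)
R = 1.381e-23 * 300 / (6 * pi * 0.00101 * 8.928e-11)
R = 2.43746e-09 m = 2.44 nm

2.44


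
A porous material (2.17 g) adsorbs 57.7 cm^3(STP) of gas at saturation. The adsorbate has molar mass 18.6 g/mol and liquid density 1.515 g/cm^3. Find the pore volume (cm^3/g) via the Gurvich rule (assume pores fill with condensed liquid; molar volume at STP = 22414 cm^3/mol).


Moles adsorbed n = V_ads / 22414 = 57.7 / 22414 = 2.574284e-03 mol
Liquid volume V_liq = n * M / rho_liq = 2.574284e-03 * 18.6 / 1.515 = 0.03161 cm^3
Specific pore volume V_pore = V_liq / m_sample = 0.03161 / 2.17
V_pore = 0.0146 cm^3/g

0.0146


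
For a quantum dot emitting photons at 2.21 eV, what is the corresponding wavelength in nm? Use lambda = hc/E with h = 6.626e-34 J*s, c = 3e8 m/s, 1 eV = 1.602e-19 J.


Convert energy: E = 2.21 eV = 2.21 * 1.602e-19 = 3.54042e-19 J
lambda = h*c / E = 6.626e-34 * 3e8 / 3.54042e-19
lambda = 5.61459e-07 m = 561.5 nm

561.5


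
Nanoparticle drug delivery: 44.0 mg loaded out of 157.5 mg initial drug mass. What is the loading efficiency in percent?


Drug loading efficiency = (drug loaded / drug initial) * 100
DLE = 44.0 / 157.5 * 100
DLE = 0.2794 * 100
DLE = 27.94%

27.94


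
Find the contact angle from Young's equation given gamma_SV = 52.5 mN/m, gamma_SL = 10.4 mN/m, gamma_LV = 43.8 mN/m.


cos(theta) = (gamma_SV - gamma_SL) / gamma_LV
cos(theta) = (52.5 - 10.4) / 43.8
cos(theta) = 0.961187
theta = arccos(0.961187) = 16.02 degrees

16.02


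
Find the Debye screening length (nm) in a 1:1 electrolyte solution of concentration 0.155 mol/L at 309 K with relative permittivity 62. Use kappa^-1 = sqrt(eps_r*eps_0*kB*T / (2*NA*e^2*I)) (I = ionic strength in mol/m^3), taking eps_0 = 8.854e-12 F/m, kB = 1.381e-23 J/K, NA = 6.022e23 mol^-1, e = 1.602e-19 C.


Ionic strength I = 0.155 * 1^2 * 1000 = 155 mol/m^3
kappa^-1 = sqrt(62 * 8.854e-12 * 1.381e-23 * 309 / (2 * 6.022e23 * (1.602e-19)^2 * 155))
kappa^-1 = 0.699 nm

0.699


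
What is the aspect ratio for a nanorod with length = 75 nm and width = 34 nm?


Aspect ratio AR = length / diameter
AR = 75 / 34
AR = 2.21

2.21


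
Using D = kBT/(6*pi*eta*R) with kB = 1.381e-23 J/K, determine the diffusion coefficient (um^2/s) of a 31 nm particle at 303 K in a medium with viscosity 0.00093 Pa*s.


Radius R = 31/2 = 15.5 nm = 1.55e-08 m
D = kB*T / (6*pi*eta*R)
D = 1.381e-23 * 303 / (6 * pi * 0.00093 * 1.55e-08)
D = 1.54e-11 m^2/s = 15.4 um^2/s

15.4


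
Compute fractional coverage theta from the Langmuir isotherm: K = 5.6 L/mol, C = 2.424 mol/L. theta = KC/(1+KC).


Langmuir isotherm: theta = K*C / (1 + K*C)
K*C = 5.6 * 2.424 = 13.5744
theta = 13.5744 / (1 + 13.5744) = 13.5744 / 14.5744
theta = 0.9314

0.9314


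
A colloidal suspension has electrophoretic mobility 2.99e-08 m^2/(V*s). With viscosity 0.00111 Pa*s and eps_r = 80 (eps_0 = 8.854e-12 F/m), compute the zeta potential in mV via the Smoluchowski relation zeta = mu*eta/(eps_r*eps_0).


Smoluchowski equation: zeta = mu * eta / (eps_r * eps_0)
zeta = 2.99e-08 * 0.00111 / (80 * 8.854e-12)
zeta = 0.046856 V = 46.86 mV

46.86


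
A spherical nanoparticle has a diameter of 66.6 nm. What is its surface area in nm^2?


Radius r = 66.6/2 = 33.3 nm
Surface area SA = 4 * pi * r^2
SA = 4 * pi * (33.3)^2
SA = 13934.72 nm^2

13934.72


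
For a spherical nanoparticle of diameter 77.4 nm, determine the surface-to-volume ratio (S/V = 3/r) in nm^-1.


Radius r = 77.4/2 = 38.7 nm
S/V = 3 / r = 3 / 38.7
S/V = 0.0775 nm^-1

0.0775


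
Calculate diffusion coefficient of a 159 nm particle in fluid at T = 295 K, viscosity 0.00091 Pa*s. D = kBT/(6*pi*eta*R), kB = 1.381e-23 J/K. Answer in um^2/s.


Radius R = 159/2 = 79.5 nm = 7.95e-08 m
D = kB*T / (6*pi*eta*R)
D = 1.381e-23 * 295 / (6 * pi * 0.00091 * 7.95e-08)
D = 2.98749e-12 m^2/s = 2.987 um^2/s

2.987


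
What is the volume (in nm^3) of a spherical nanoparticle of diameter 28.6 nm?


Radius r = 28.6/2 = 14.3 nm
Volume V = (4/3) * pi * r^3
V = (4/3) * pi * (14.3)^3
V = 12248.89 nm^3

12248.89


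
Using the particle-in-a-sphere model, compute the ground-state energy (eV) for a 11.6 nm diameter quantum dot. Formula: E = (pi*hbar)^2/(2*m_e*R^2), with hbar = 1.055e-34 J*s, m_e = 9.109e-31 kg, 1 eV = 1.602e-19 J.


Radius R = 11.6/2 = 5.8 nm = 5.8e-09 m
E = (pi * 1.055e-34)^2 / (2 * 9.109e-31 * (5.8e-09)^2)
E(J) = 1.79245e-21
E = E(J) / 1.602e-19 = 0.0112 eV

0.0112


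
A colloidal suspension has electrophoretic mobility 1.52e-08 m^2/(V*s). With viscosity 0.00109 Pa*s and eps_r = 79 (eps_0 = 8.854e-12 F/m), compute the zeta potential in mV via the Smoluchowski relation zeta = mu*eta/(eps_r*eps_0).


Smoluchowski equation: zeta = mu * eta / (eps_r * eps_0)
zeta = 1.52e-08 * 0.00109 / (79 * 8.854e-12)
zeta = 0.023687 V = 23.69 mV

23.69


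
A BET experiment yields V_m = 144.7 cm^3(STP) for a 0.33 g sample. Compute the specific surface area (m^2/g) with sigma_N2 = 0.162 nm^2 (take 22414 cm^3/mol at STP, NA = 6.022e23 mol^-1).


Number of moles in monolayer = V_m / 22414 = 144.7 / 22414 = 0.00645579
Number of molecules = moles * NA = 0.00645579 * 6.022e23
SA = molecules * sigma / mass
SA = (144.7 / 22414) * 6.022e23 * 0.162e-18 / 0.33
SA = 1908.5 m^2/g

1908.5


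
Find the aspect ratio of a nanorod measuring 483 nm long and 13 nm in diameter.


Aspect ratio AR = length / diameter
AR = 483 / 13
AR = 37.15

37.15


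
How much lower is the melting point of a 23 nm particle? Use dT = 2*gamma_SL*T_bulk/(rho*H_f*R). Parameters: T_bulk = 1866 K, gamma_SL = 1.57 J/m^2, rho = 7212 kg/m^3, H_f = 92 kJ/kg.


Radius R = 23/2 = 11.5 nm = 1.15e-08 m
Convert H_f = 92 kJ/kg = 92000 J/kg
dT = 2 * gamma_SL * T_bulk / (rho * H_f * R)
dT = 2 * 1.57 * 1866 / (7212 * 92000 * 1.15e-08)
dT = 767.9 K

767.9


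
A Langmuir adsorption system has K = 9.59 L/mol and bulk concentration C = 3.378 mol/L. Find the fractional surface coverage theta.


Langmuir isotherm: theta = K*C / (1 + K*C)
K*C = 9.59 * 3.378 = 32.39502
theta = 32.39502 / (1 + 32.39502) = 32.39502 / 33.39502
theta = 0.9701

0.9701


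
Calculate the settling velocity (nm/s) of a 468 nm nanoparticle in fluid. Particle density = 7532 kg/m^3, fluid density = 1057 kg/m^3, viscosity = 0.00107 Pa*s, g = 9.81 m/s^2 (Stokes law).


Radius R = 468/2 nm = 2.34e-07 m
Density difference = 7532 - 1057 = 6475 kg/m^3
v = 2 * R^2 * (rho_p - rho_f) * g / (9 * eta)
v = 2 * (2.34e-07)^2 * 6475 * 9.81 / (9 * 0.00107)
v = 7.22344e-07 m/s = 722.3442 nm/s

722.3442


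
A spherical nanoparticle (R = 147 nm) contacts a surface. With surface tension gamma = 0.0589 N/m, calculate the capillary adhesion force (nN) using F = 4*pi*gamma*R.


Convert radius: R = 147 nm = 1.47e-07 m
F = 4 * pi * gamma * R
F = 4 * pi * 0.0589 * 1.47e-07
F = 1.08803e-07 N = 108.8034 nN

108.8034


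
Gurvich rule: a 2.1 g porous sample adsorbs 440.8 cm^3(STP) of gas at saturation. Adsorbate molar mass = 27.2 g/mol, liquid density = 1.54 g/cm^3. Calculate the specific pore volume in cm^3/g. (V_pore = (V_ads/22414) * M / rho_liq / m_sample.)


Moles adsorbed n = V_ads / 22414 = 440.8 / 22414 = 1.966628e-02 mol
Liquid volume V_liq = n * M / rho_liq = 1.966628e-02 * 27.2 / 1.54 = 0.34735 cm^3
Specific pore volume V_pore = V_liq / m_sample = 0.34735 / 2.1
V_pore = 0.1654 cm^3/g

0.1654


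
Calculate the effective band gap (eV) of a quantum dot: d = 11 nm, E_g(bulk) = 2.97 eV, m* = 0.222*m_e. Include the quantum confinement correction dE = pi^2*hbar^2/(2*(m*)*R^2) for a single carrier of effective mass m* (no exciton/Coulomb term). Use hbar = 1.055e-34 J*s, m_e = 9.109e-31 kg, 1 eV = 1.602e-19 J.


Radius R = 11/2 nm = 5.5e-09 m
Confinement energy dE = pi^2 * hbar^2 / (2 * m_eff * m_e * R^2)
dE = pi^2 * (1.055e-34)^2 / (2 * 0.222 * 9.109e-31 * (5.5e-09)^2) J, divided by 1.602e-19 J/eV
dE = 0.056 eV
Total band gap = E_g(bulk) + dE = 2.97 + 0.056 = 3.026 eV

3.026


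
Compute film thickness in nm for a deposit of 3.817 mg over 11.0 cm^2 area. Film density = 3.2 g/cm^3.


Convert: m = 3.817 mg = 3.8170e-06 kg, A = 11.0 cm^2 = 1.1000e-03 m^2, rho = 3.2 g/cm^3 = 3200 kg/m^3
t = m / (A * rho)
t = 3.8170e-06 / (1.1000e-03 * 3200)
t = 1.0844e-06 m = 1084.4 nm

1084.4


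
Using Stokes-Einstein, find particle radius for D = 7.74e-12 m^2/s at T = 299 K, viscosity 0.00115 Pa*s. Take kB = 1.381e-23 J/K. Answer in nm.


Stokes-Einstein: R = kB*T / (6*pi*eta*D)
R = 1.381e-23 * 299 / (6 * pi * 0.00115 * 7.74e-12)
R = 2.46108e-08 m = 24.61 nm

24.61


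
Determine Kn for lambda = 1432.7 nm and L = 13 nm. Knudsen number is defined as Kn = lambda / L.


Knudsen number Kn = lambda / L
Kn = 1432.7 / 13
Kn = 110.2077

110.2077


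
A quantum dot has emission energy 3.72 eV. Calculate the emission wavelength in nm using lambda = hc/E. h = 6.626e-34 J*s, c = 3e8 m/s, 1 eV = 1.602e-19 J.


Convert energy: E = 3.72 eV = 3.72 * 1.602e-19 = 5.95944e-19 J
lambda = h*c / E = 6.626e-34 * 3e8 / 5.95944e-19
lambda = 3.33555e-07 m = 333.6 nm

333.6


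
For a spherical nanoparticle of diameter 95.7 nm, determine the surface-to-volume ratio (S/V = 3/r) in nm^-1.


Radius r = 95.7/2 = 47.85 nm
S/V = 3 / r = 3 / 47.85
S/V = 0.0627 nm^-1

0.0627


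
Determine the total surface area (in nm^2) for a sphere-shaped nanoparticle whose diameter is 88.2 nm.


Radius r = 88.2/2 = 44.1 nm
Surface area SA = 4 * pi * r^2
SA = 4 * pi * (44.1)^2
SA = 24439.2 nm^2

24439.2


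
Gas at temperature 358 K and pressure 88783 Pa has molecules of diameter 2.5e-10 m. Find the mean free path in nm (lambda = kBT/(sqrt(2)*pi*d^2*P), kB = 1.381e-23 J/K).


Mean free path: lambda = kB*T / (sqrt(2) * pi * d^2 * P)
lambda = 1.381e-23 * 358 / (sqrt(2) * pi * (2.5e-10)^2 * 88783)
lambda = 2.0054e-07 m
lambda = 200.54 nm

200.54


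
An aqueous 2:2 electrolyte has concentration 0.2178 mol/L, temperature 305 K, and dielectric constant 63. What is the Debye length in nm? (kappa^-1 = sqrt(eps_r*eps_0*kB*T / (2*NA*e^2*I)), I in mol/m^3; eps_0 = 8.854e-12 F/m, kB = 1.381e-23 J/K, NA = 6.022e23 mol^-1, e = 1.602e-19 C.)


Ionic strength I = 0.2178 * 2^2 * 1000 = 871.2 mol/m^3
kappa^-1 = sqrt(63 * 8.854e-12 * 1.381e-23 * 305 / (2 * 6.022e23 * (1.602e-19)^2 * 871.2))
kappa^-1 = 0.295 nm

0.295


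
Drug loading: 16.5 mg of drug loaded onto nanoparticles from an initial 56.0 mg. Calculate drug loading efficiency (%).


Drug loading efficiency = (drug loaded / drug initial) * 100
DLE = 16.5 / 56.0 * 100
DLE = 0.2946 * 100
DLE = 29.46%

29.46


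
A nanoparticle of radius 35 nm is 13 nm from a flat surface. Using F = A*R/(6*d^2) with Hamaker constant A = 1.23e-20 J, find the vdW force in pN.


Convert to SI: R = 35 nm = 3.5e-08 m, d = 13 nm = 1.3e-08 m
F = A * R / (6 * d^2)
F = 1.23e-20 * 3.5e-08 / (6 * (1.3e-08)^2)
F = 4.24556e-13 N = 0.425 pN

0.425


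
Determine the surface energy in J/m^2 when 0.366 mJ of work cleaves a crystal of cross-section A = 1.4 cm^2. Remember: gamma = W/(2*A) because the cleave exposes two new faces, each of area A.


Convert: A = 1.4 cm^2 = 0.00014 m^2, W = 0.366 mJ = 0.000366 J
Cleaving exposes two faces of area A, so total new surface = 2*A and gamma = W / (2*A)
gamma = 0.000366 / (2 * 0.00014)
gamma = 1.307 J/m^2

1.307


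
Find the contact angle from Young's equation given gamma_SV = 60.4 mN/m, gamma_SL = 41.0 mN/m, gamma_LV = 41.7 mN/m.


cos(theta) = (gamma_SV - gamma_SL) / gamma_LV
cos(theta) = (60.4 - 41.0) / 41.7
cos(theta) = 0.465228
theta = arccos(0.465228) = 62.28 degrees

62.28


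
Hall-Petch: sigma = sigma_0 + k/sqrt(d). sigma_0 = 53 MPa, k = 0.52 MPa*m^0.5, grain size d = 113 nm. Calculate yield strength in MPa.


d = 113 nm = 1.13e-07 m
sqrt(d) = 0.0003361547
Hall-Petch contribution = k / sqrt(d) = 0.52 / 0.0003361547 = 1546.9 MPa
sigma = sigma_0 + k/sqrt(d) = 53 + 1546.9 = 1599.9 MPa

1599.9


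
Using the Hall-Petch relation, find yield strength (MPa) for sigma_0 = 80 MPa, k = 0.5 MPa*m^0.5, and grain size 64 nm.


d = 64 nm = 6.4e-08 m
sqrt(d) = 0.0002529822
Hall-Petch contribution = k / sqrt(d) = 0.5 / 0.0002529822 = 1976.4 MPa
sigma = sigma_0 + k/sqrt(d) = 80 + 1976.4 = 2056.4 MPa

2056.4


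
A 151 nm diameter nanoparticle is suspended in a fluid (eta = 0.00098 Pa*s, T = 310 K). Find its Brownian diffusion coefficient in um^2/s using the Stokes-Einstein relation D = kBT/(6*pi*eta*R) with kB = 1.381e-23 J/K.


Radius R = 151/2 = 75.5 nm = 7.55e-08 m
D = kB*T / (6*pi*eta*R)
D = 1.381e-23 * 310 / (6 * pi * 0.00098 * 7.55e-08)
D = 3.0696e-12 m^2/s = 3.07 um^2/s

3.07


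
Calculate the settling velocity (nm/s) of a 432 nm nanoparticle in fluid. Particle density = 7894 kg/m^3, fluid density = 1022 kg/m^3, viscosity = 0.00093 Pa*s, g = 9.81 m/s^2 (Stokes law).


Radius R = 432/2 nm = 2.16e-07 m
Density difference = 7894 - 1022 = 6872 kg/m^3
v = 2 * R^2 * (rho_p - rho_f) * g / (9 * eta)
v = 2 * (2.16e-07)^2 * 6872 * 9.81 / (9 * 0.00093)
v = 7.51561e-07 m/s = 751.5609 nm/s

751.5609


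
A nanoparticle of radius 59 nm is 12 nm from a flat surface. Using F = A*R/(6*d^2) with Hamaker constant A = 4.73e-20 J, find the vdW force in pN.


Convert to SI: R = 59 nm = 5.9e-08 m, d = 12 nm = 1.2e-08 m
F = A * R / (6 * d^2)
F = 4.73e-20 * 5.9e-08 / (6 * (1.2e-08)^2)
F = 3.22998e-12 N = 3.23 pN

3.23


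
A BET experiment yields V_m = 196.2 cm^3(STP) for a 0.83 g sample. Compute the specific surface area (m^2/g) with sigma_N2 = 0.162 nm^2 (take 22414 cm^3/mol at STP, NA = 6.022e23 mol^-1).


Number of moles in monolayer = V_m / 22414 = 196.2 / 22414 = 0.00875346
Number of molecules = moles * NA = 0.00875346 * 6.022e23
SA = molecules * sigma / mass
SA = (196.2 / 22414) * 6.022e23 * 0.162e-18 / 0.83
SA = 1028.9 m^2/g

1028.9


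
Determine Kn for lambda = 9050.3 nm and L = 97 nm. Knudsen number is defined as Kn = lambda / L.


Knudsen number Kn = lambda / L
Kn = 9050.3 / 97
Kn = 93.3021

93.3021


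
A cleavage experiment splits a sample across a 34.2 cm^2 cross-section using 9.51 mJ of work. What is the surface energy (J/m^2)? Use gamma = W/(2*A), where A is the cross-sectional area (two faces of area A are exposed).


Convert: A = 34.2 cm^2 = 0.00342 m^2, W = 9.51 mJ = 0.00951 J
Cleaving exposes two faces of area A, so total new surface = 2*A and gamma = W / (2*A)
gamma = 0.00951 / (2 * 0.00342)
gamma = 1.39 J/m^2

1.39


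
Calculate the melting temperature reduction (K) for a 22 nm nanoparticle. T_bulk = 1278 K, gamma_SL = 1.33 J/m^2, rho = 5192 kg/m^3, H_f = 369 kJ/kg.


Radius R = 22/2 = 11 nm = 1.1e-08 m
Convert H_f = 369 kJ/kg = 369000 J/kg
dT = 2 * gamma_SL * T_bulk / (rho * H_f * R)
dT = 2 * 1.33 * 1278 / (5192 * 369000 * 1.1e-08)
dT = 161.3 K

161.3


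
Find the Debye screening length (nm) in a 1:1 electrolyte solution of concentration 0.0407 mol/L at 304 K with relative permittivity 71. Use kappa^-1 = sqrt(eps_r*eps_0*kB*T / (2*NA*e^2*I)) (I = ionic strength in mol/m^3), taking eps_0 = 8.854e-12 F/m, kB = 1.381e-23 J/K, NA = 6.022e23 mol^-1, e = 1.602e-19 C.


Ionic strength I = 0.0407 * 1^2 * 1000 = 40.7 mol/m^3
kappa^-1 = sqrt(71 * 8.854e-12 * 1.381e-23 * 304 / (2 * 6.022e23 * (1.602e-19)^2 * 40.7))
kappa^-1 = 1.448 nm

1.448


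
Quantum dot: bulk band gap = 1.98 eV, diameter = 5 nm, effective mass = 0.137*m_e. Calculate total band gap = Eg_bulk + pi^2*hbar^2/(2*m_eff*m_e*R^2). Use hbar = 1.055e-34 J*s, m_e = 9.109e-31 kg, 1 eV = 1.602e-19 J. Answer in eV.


Radius R = 5/2 nm = 2.5e-09 m
Confinement energy dE = pi^2 * hbar^2 / (2 * m_eff * m_e * R^2)
dE = pi^2 * (1.055e-34)^2 / (2 * 0.137 * 9.109e-31 * (2.5e-09)^2) J, divided by 1.602e-19 J/eV
dE = 0.4396 eV
Total band gap = E_g(bulk) + dE = 1.98 + 0.4396 = 2.4196 eV

2.4196


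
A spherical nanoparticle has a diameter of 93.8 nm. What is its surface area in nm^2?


Radius r = 93.8/2 = 46.9 nm
Surface area SA = 4 * pi * r^2
SA = 4 * pi * (46.9)^2
SA = 27641.11 nm^2

27641.11


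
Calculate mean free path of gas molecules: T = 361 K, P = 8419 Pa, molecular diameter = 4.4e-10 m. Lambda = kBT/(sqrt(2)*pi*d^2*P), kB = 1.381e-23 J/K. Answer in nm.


Mean free path: lambda = kB*T / (sqrt(2) * pi * d^2 * P)
lambda = 1.381e-23 * 361 / (sqrt(2) * pi * (4.4e-10)^2 * 8419)
lambda = 6.88446e-07 m
lambda = 688.45 nm

688.45


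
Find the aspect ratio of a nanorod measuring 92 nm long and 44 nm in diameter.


Aspect ratio AR = length / diameter
AR = 92 / 44
AR = 2.09

2.09


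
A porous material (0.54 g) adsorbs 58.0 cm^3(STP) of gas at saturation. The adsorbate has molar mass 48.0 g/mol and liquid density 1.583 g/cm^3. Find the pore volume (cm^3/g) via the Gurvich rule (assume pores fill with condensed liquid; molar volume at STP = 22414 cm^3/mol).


Moles adsorbed n = V_ads / 22414 = 58.0 / 22414 = 2.587668e-03 mol
Liquid volume V_liq = n * M / rho_liq = 2.587668e-03 * 48.0 / 1.583 = 0.07846 cm^3
Specific pore volume V_pore = V_liq / m_sample = 0.07846 / 0.54
V_pore = 0.1453 cm^3/g

0.1453


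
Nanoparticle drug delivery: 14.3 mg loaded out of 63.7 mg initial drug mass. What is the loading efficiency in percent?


Drug loading efficiency = (drug loaded / drug initial) * 100
DLE = 14.3 / 63.7 * 100
DLE = 0.2245 * 100
DLE = 22.45%

22.45


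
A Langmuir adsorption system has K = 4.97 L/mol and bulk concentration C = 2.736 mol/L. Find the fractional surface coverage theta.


Langmuir isotherm: theta = K*C / (1 + K*C)
K*C = 4.97 * 2.736 = 13.59792
theta = 13.59792 / (1 + 13.59792) = 13.59792 / 14.59792
theta = 0.9315

0.9315


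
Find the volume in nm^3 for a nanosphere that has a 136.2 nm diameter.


Radius r = 136.2/2 = 68.1 nm
Volume V = (4/3) * pi * r^3
V = (4/3) * pi * (68.1)^3
V = 1322908.92 nm^3

1322908.92


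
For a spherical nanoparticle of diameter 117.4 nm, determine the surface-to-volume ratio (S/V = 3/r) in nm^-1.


Radius r = 117.4/2 = 58.7 nm
S/V = 3 / r = 3 / 58.7
S/V = 0.0511 nm^-1

0.0511


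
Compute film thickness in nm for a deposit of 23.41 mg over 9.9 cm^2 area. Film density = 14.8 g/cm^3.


Convert: m = 23.41 mg = 2.3410e-05 kg, A = 9.9 cm^2 = 9.9000e-04 m^2, rho = 14.8 g/cm^3 = 14800 kg/m^3
t = m / (A * rho)
t = 2.3410e-05 / (9.9000e-04 * 14800)
t = 1.5977e-06 m = 1597.7 nm

1597.7


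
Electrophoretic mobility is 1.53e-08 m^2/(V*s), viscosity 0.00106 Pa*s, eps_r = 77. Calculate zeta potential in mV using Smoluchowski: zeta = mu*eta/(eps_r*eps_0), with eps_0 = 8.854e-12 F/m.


Smoluchowski equation: zeta = mu * eta / (eps_r * eps_0)
zeta = 1.53e-08 * 0.00106 / (77 * 8.854e-12)
zeta = 0.023788 V = 23.79 mV

23.79


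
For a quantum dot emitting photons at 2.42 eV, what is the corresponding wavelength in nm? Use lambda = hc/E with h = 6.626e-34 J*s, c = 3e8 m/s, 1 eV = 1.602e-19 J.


Convert energy: E = 2.42 eV = 2.42 * 1.602e-19 = 3.87684e-19 J
lambda = h*c / E = 6.626e-34 * 3e8 / 3.87684e-19
lambda = 5.12737e-07 m = 512.7 nm

512.7


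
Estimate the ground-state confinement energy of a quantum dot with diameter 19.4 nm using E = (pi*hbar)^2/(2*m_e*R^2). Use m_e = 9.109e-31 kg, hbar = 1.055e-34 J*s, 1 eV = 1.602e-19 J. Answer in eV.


Radius R = 19.4/2 = 9.7 nm = 9.7e-09 m
E = (pi * 1.055e-34)^2 / (2 * 9.109e-31 * (9.7e-09)^2)
E(J) = 6.40856e-22
E = E(J) / 1.602e-19 = 0.004 eV

0.004


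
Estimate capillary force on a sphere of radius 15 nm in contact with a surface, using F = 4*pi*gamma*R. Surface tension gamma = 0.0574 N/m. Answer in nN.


Convert radius: R = 15 nm = 1.5e-08 m
F = 4 * pi * gamma * R
F = 4 * pi * 0.0574 * 1.5e-08
F = 1.08196e-08 N = 10.8196 nN

10.8196


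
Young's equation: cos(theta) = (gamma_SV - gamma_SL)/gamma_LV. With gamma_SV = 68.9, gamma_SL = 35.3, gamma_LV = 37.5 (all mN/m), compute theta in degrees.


cos(theta) = (gamma_SV - gamma_SL) / gamma_LV
cos(theta) = (68.9 - 35.3) / 37.5
cos(theta) = 0.896
theta = arccos(0.896) = 26.36 degrees

26.36


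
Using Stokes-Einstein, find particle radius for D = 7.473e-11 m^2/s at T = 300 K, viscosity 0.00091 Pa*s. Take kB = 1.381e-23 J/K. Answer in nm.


Stokes-Einstein: R = kB*T / (6*pi*eta*D)
R = 1.381e-23 * 300 / (6 * pi * 0.00091 * 7.473e-11)
R = 3.23205e-09 m = 3.23 nm

3.23


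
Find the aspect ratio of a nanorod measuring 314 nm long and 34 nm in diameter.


Aspect ratio AR = length / diameter
AR = 314 / 34
AR = 9.24

9.24


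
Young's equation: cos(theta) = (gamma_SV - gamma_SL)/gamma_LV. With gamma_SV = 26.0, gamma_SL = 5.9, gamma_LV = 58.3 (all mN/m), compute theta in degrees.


cos(theta) = (gamma_SV - gamma_SL) / gamma_LV
cos(theta) = (26.0 - 5.9) / 58.3
cos(theta) = 0.344768
theta = arccos(0.344768) = 69.83 degrees

69.83
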